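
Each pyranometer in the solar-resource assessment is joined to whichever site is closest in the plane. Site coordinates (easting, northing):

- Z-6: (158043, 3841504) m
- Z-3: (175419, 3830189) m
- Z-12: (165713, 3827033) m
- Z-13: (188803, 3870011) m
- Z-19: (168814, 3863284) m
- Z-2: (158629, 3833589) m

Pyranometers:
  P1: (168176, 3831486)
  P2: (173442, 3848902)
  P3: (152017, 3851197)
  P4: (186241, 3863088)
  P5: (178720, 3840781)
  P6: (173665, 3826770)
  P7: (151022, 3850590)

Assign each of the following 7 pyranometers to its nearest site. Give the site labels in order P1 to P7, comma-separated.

P1 → Z-12 (d²=25895578.00)
P2 → Z-19 (d²=228260308.00)
P3 → Z-6 (d²=130266925.00)
P4 → Z-13 (d²=54491773.00)
P5 → Z-3 (d²=123087065.00)
P6 → Z-3 (d²=14766077.00)
P7 → Z-6 (d²=131849837.00)

Z-12, Z-19, Z-6, Z-13, Z-3, Z-3, Z-6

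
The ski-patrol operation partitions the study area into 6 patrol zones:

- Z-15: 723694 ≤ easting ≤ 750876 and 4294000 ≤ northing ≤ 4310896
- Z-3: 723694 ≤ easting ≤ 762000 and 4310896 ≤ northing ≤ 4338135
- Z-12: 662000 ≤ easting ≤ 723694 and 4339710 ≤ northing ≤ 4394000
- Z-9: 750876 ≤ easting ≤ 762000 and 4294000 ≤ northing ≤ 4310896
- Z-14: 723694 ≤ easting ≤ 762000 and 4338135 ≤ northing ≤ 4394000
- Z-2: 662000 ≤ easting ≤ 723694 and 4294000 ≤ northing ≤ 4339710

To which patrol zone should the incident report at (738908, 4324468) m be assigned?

Z-3

The point has easting = 738908 and northing = 4324468.
Only Z-3 satisfies 723694 ≤ easting ≤ 762000 and 4310896 ≤ northing ≤ 4338135.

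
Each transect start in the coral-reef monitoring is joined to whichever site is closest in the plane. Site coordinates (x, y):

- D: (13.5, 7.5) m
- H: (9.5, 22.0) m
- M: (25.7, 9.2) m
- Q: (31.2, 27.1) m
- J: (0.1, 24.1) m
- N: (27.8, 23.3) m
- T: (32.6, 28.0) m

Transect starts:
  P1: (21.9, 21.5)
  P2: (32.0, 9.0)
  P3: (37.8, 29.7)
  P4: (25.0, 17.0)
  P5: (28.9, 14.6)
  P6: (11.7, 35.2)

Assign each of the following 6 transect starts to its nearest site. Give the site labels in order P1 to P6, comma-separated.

P1 → N (d²=38.05)
P2 → M (d²=39.73)
P3 → T (d²=29.93)
P4 → N (d²=47.53)
P5 → M (d²=39.40)
P6 → H (d²=179.08)

N, M, T, N, M, H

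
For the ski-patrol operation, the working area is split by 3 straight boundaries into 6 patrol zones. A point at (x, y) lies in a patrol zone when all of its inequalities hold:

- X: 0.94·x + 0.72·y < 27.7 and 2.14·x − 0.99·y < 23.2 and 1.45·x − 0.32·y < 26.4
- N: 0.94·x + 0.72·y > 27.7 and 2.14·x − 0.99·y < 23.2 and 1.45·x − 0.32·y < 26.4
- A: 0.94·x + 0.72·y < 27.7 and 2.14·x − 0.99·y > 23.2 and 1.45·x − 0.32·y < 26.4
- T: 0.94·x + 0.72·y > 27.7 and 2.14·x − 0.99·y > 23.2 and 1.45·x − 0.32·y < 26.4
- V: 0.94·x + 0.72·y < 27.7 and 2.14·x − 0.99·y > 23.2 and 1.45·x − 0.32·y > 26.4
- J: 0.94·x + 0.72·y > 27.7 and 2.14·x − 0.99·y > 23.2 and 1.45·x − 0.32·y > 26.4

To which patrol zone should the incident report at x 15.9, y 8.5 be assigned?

A

0.94·15.9 + 0.72·8.5 = 21.066, which is < 27.7
2.14·15.9 − 0.99·8.5 = 25.611, which is > 23.2
1.45·15.9 − 0.32·8.5 = 20.335, which is < 26.4
This sign pattern matches A.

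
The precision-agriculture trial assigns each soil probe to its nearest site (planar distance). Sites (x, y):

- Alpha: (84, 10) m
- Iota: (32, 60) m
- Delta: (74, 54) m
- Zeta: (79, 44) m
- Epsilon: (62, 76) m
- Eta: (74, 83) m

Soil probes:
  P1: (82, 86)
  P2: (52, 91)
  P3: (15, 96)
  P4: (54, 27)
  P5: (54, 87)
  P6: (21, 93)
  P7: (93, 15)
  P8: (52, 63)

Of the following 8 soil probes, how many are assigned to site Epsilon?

3

P1 → Eta
P2 → Epsilon
P3 → Iota
P4 → Zeta
P5 → Epsilon
P6 → Iota
P7 → Alpha
P8 → Epsilon
3 of the 8 go to Epsilon.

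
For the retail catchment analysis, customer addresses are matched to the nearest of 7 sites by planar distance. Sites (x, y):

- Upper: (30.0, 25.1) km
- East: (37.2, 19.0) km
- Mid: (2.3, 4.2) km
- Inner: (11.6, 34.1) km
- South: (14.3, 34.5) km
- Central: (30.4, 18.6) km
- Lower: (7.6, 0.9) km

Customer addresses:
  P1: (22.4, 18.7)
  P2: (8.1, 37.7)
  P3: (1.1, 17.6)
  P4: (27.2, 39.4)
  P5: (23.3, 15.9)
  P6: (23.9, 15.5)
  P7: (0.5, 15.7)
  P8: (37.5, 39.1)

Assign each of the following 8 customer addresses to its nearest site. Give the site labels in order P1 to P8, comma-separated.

Central, Inner, Mid, South, Central, Central, Mid, Upper

P1 → Central (d²=64.01)
P2 → Inner (d²=25.21)
P3 → Mid (d²=181.00)
P4 → South (d²=190.42)
P5 → Central (d²=57.70)
P6 → Central (d²=51.86)
P7 → Mid (d²=135.49)
P8 → Upper (d²=252.25)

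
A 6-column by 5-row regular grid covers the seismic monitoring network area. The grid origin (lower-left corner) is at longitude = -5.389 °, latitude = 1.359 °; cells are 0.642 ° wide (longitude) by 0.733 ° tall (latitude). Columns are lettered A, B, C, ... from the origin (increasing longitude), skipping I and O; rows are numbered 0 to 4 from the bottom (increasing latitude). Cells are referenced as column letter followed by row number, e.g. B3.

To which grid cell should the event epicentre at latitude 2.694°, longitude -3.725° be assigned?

C1

Column index: ⌊(-3.725 − -5.389) / 0.642⌋ = ⌊2.592⌋ = 2 → column C
Row offset from origin: ⌊(2.694 − 1.359) / 0.733⌋ = ⌊1.821⌋ = 1 → row 1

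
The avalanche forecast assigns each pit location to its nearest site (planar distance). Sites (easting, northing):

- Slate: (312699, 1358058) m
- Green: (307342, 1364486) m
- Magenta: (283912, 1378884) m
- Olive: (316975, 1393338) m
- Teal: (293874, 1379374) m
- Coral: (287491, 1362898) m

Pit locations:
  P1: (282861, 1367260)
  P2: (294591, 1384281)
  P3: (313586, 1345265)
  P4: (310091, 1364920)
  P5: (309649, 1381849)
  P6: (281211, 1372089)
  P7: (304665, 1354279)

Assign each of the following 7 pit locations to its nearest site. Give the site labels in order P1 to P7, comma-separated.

P1 → Coral (d²=40463944.00)
P2 → Teal (d²=24592738.00)
P3 → Slate (d²=164447618.00)
P4 → Green (d²=7745357.00)
P5 → Olive (d²=185667397.00)
P6 → Magenta (d²=53467426.00)
P7 → Slate (d²=78825997.00)

Coral, Teal, Slate, Green, Olive, Magenta, Slate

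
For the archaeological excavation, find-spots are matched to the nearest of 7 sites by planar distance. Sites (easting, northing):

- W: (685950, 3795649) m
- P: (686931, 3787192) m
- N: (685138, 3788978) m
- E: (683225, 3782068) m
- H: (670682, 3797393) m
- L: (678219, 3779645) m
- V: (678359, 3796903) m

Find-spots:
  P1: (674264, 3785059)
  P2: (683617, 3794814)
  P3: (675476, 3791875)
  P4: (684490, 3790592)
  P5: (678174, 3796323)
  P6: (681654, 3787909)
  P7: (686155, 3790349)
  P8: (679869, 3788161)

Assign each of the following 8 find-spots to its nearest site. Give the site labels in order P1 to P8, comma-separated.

P1 → L (d²=44953421.00)
P2 → W (d²=6140114.00)
P3 → V (d²=33592473.00)
P4 → N (d²=3024900.00)
P5 → V (d²=370625.00)
P6 → N (d²=13281017.00)
P7 → N (d²=2913930.00)
P8 → N (d²=28429850.00)

L, W, V, N, V, N, N, N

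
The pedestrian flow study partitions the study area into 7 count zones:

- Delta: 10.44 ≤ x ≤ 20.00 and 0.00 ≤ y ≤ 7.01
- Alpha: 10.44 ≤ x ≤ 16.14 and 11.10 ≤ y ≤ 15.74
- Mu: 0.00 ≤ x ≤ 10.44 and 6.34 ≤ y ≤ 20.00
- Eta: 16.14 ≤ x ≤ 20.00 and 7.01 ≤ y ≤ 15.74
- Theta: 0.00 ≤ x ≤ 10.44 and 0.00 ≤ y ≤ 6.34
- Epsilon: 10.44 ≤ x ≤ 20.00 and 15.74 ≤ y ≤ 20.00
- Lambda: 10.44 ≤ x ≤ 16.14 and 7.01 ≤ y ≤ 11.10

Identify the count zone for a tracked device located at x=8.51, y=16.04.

Mu

The point has x = 8.51 and y = 16.04.
Only Mu satisfies 0.00 ≤ x ≤ 10.44 and 6.34 ≤ y ≤ 20.00.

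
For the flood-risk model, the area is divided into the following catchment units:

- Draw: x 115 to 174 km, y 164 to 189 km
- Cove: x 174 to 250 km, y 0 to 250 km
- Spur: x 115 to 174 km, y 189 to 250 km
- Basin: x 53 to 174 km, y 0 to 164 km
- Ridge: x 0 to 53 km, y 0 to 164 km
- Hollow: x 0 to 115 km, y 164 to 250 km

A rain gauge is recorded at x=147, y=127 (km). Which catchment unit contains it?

The point has x = 147 and y = 127.
Only Basin satisfies 53 ≤ x ≤ 174 and 0 ≤ y ≤ 164.

Basin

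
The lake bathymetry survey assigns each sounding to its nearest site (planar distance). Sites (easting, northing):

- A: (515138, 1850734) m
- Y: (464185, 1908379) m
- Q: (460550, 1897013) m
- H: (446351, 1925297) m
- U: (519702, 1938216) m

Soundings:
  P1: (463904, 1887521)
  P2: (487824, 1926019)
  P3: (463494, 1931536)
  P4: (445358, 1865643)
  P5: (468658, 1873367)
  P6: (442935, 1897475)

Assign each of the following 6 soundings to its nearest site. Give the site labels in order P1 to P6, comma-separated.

P1 → Q (d²=101347380.00)
P2 → Y (d²=869971921.00)
P3 → H (d²=332807570.00)
P4 → Q (d²=1214873764.00)
P5 → Q (d²=624872980.00)
P6 → Q (d²=310501669.00)

Q, Y, H, Q, Q, Q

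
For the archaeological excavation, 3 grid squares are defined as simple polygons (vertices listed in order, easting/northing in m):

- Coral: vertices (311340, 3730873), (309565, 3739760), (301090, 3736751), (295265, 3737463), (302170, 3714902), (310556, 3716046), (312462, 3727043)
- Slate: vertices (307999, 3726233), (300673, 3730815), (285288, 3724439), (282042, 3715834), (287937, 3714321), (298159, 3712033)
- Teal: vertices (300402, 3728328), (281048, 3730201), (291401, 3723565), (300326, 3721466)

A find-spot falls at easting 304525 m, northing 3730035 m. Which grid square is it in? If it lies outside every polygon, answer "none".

Cast a ray rightward from (304525, 3730035). For each polygon, the edges (by vertex number in listed order) whose endpoints lie on opposite sides of northing = 3730035, where each meets that height, and whether that is right or left of the point:
Coral: 4–5 at easting≈297538.4 (left), 7–1 at easting≈311585.5 (right) → 1 crossing.
Slate: 1–2 at easting≈301920.1 (left), 2–3 at easting≈298790.9 (left) → 0 crossings.
Teal: 1–2 at easting≈282763.3 (left), 2–3 at easting≈281307.0 (left) → 0 crossings.
Only Coral has an odd count, so the point is inside Coral.

Coral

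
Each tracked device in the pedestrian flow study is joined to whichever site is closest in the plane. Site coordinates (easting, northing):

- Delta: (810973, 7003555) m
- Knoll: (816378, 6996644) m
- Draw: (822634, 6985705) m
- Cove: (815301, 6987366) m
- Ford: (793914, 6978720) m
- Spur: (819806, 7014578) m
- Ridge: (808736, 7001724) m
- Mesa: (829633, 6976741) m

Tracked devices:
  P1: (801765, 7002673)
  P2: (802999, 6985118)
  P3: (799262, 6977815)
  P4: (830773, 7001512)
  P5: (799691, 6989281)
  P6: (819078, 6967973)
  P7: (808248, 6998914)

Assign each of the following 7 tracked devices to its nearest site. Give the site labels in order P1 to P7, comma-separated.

P1 → Ridge (d²=49495442.00)
P2 → Ford (d²=123471629.00)
P3 → Ford (d²=29420129.00)
P4 → Knoll (d²=230913449.00)
P5 → Ford (d²=144908450.00)
P6 → Mesa (d²=188285849.00)
P7 → Ridge (d²=8134244.00)

Ridge, Ford, Ford, Knoll, Ford, Mesa, Ridge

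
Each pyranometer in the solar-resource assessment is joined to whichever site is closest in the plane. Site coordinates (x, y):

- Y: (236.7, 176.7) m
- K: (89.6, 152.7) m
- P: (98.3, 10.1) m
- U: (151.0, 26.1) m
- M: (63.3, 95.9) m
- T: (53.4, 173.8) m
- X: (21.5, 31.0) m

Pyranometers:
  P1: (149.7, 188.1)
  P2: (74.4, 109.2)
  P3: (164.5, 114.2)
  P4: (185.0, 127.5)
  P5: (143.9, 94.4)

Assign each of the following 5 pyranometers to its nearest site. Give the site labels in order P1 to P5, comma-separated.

P1 → K (d²=4865.17)
P2 → M (d²=300.10)
P3 → K (d²=7092.26)
P4 → Y (d²=5093.53)
P5 → U (d²=4715.30)

K, M, K, Y, U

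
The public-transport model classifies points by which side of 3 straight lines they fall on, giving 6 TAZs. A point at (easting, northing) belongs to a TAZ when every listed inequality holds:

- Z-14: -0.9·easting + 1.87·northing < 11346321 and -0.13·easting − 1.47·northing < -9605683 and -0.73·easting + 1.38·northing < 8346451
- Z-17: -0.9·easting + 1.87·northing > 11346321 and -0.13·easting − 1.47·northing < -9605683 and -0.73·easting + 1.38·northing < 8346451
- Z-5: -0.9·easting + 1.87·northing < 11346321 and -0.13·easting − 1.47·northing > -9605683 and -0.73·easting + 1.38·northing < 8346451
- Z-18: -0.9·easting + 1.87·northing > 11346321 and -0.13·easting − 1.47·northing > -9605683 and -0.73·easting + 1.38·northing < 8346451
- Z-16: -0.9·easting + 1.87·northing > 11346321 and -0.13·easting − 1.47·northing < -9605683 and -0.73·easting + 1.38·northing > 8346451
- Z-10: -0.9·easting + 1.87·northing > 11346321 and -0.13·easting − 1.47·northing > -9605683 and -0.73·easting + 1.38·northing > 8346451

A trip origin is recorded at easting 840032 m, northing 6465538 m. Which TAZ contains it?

Z-14

-0.9·840032 + 1.87·6465538 = 11334527.260, which is < 11346321
-0.13·840032 − 1.47·6465538 = -9613545.020, which is < -9605683
-0.73·840032 + 1.38·6465538 = 8309219.080, which is < 8346451
This sign pattern matches Z-14.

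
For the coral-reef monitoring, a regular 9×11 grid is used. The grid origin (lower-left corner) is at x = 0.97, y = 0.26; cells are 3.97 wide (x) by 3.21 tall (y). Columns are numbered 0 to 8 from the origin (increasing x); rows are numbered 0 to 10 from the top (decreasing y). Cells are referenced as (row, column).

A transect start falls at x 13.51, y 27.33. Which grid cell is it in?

Column index: ⌊(13.51 − 0.97) / 3.97⌋ = ⌊3.159⌋ = 3
Row offset from origin: ⌊(27.33 − 0.26) / 3.21⌋ = ⌊8.433⌋ = 8 → row 2 (counted from top)

(2, 3)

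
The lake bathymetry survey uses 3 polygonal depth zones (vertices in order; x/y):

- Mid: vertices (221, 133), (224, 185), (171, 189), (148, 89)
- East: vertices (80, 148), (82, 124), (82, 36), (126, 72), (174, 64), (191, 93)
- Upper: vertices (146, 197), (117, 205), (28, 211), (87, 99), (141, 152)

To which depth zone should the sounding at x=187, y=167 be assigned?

Cast a ray rightward from (187, 167). For each polygon, the edges (by vertex number in listed order) whose endpoints lie on opposite sides of y = 167, where each meets that height, and whether that is right or left of the point:
Mid: 1–2 at x≈223.0 (right), 3–4 at x≈165.9 (left) → 1 crossing.
East: no edge straddles that height → 0 crossings.
Upper: 3–4 at x≈51.2 (left), 5–1 at x≈142.7 (left) → 0 crossings.
Only Mid has an odd count, so the point is inside Mid.

Mid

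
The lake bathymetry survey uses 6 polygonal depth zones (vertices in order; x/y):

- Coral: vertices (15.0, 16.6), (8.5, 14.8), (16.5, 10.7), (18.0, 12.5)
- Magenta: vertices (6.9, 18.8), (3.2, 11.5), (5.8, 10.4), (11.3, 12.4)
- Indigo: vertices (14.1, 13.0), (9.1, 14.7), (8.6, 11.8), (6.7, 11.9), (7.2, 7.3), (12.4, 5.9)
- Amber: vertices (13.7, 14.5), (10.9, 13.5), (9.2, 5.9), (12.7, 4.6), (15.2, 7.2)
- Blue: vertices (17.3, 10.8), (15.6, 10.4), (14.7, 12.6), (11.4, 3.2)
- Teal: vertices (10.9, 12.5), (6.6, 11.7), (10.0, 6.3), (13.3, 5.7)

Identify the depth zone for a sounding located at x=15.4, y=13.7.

Coral

Cast a ray rightward from (15.4, 13.7). For each polygon, the edges (by vertex number in listed order) whose endpoints lie on opposite sides of y = 13.7, where each meets that height, and whether that is right or left of the point:
Coral: 2–3 at x≈10.65 (left), 4–1 at x≈17.12 (right) → 1 crossing.
Magenta: 1–2 at x≈4.32 (left), 4–1 at x≈10.41 (left) → 0 crossings.
Indigo: 1–2 at x≈12.04 (left), 2–3 at x≈8.93 (left) → 0 crossings.
Amber: 1–2 at x≈11.46 (left), 5–1 at x≈13.86 (left) → 0 crossings.
Blue: no edge straddles that height → 0 crossings.
Teal: no edge straddles that height → 0 crossings.
Only Coral has an odd count, so the point is inside Coral.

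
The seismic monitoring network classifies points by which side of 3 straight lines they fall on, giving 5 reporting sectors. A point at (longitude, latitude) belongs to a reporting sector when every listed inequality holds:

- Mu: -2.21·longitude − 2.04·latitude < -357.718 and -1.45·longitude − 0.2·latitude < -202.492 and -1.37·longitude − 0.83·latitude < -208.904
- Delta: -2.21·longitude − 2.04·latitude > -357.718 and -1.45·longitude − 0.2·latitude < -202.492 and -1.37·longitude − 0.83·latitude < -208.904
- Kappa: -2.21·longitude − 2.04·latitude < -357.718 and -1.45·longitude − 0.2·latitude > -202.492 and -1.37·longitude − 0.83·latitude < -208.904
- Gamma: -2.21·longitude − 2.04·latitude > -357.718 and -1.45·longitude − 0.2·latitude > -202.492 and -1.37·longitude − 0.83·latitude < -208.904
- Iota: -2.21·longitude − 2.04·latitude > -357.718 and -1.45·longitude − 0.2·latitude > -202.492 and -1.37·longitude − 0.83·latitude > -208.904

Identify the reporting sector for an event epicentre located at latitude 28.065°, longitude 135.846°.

Delta

-2.21·135.846 − 2.04·28.065 = -357.472, which is > -357.718
-1.45·135.846 − 0.2·28.065 = -202.590, which is < -202.492
-1.37·135.846 − 0.83·28.065 = -209.403, which is < -208.904
This sign pattern matches Delta.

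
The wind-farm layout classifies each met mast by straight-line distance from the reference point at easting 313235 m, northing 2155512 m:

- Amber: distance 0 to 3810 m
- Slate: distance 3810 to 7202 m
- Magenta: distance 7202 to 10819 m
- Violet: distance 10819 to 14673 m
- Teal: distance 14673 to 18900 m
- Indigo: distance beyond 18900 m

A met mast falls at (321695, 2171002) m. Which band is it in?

Teal

Distance = √((321695−313235)² + (2171002−2155512)²) = √(71571600.000 + 239940100.000) = 17649.694 m.
14673 ≤ 17649.694 < 18900 → Teal.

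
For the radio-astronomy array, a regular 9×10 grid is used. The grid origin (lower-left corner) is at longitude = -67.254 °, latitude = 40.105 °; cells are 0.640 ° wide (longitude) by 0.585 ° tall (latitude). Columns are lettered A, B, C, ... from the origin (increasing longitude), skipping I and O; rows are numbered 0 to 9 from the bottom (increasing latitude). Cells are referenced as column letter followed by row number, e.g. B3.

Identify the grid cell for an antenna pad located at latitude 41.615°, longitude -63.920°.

F2

Column index: ⌊(-63.920 − -67.254) / 0.640⌋ = ⌊5.209⌋ = 5 → column F
Row offset from origin: ⌊(41.615 − 40.105) / 0.585⌋ = ⌊2.581⌋ = 2 → row 2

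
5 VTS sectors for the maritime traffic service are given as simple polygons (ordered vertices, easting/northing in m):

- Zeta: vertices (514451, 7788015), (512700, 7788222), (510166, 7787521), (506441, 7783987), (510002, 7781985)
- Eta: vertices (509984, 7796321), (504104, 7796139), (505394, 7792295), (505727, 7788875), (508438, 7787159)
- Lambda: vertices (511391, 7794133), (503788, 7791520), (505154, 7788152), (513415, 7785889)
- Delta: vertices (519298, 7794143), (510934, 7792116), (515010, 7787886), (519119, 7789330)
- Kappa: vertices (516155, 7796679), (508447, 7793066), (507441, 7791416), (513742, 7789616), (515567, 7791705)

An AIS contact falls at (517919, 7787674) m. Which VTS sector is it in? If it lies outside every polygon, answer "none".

none

Cast a ray rightward from (517919, 7787674). For each polygon, the edges (by vertex number in listed order) whose endpoints lie on opposite sides of northing = 7787674, where each meets that height, and whether that is right or left of the point:
Zeta: 2–3 at easting≈510719.1 (left), 5–1 at easting≈514199.4 (left) → 0 crossings.
Eta: 4–5 at easting≈507624.4 (left), 5–1 at easting≈508524.9 (left) → 0 crossings.
Lambda: 3–4 at easting≈506898.9 (left), 4–1 at easting≈512976.8 (left) → 0 crossings.
Delta: no edge straddles that height → 0 crossings.
Kappa: no edge straddles that height → 0 crossings.
All counts are even, so the point lies outside every listed polygon.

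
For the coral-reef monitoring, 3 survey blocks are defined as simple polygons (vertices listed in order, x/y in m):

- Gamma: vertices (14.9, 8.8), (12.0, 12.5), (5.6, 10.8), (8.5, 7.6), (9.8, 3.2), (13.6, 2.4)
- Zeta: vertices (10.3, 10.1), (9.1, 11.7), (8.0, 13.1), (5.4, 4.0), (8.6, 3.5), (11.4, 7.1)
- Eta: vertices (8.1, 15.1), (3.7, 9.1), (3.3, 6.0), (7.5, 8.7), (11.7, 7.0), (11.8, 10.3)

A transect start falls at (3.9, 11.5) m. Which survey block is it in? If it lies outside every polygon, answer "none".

Cast a ray rightward from (3.9, 11.5). For each polygon, the edges (by vertex number in listed order) whose endpoints lie on opposite sides of y = 11.5, where each meets that height, and whether that is right or left of the point:
Gamma: 1–2 at x≈12.78 (right), 2–3 at x≈8.24 (right) → 2 crossings.
Zeta: 1–2 at x≈9.25 (right), 3–4 at x≈7.54 (right) → 2 crossings.
Eta: 1–2 at x≈5.46 (right), 6–1 at x≈10.88 (right) → 2 crossings.
All counts are even, so the point lies outside every listed polygon.

none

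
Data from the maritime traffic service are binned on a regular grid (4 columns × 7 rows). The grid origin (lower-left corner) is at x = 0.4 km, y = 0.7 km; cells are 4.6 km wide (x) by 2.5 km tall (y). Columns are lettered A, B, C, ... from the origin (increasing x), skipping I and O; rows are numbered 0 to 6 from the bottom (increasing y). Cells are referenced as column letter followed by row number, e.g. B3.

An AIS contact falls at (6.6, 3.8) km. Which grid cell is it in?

B1

Column index: ⌊(6.6 − 0.4) / 4.6⌋ = ⌊1.348⌋ = 1 → column B
Row offset from origin: ⌊(3.8 − 0.7) / 2.5⌋ = ⌊1.240⌋ = 1 → row 1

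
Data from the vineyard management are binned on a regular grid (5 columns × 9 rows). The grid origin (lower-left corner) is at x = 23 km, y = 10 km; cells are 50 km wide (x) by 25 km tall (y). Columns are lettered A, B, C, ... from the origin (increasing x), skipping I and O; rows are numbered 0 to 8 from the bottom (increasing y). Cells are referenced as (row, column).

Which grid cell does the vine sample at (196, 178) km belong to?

Column index: ⌊(196 − 23) / 50⌋ = ⌊3.460⌋ = 3 → column D
Row offset from origin: ⌊(178 − 10) / 25⌋ = ⌊6.720⌋ = 6 → row 6

(6, D)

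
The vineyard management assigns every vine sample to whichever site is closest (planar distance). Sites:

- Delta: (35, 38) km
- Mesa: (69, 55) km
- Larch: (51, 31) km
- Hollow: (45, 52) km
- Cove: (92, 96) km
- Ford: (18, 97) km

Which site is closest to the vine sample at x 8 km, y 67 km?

Squared distances to each site:
Delta: 1570.000; Mesa: 3865.000; Larch: 3145.000; Hollow: 1594.000; Cove: 7897.000; Ford: 1000.000.
Minimum at Ford.

Ford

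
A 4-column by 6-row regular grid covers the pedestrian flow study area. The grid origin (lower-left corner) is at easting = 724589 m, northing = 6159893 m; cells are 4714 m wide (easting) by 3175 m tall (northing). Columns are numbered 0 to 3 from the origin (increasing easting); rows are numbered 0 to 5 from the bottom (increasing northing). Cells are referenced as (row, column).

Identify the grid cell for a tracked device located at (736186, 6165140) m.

(1, 2)

Column index: ⌊(736186 − 724589) / 4714⌋ = ⌊2.460⌋ = 2
Row offset from origin: ⌊(6165140 − 6159893) / 3175⌋ = ⌊1.653⌋ = 1 → row 1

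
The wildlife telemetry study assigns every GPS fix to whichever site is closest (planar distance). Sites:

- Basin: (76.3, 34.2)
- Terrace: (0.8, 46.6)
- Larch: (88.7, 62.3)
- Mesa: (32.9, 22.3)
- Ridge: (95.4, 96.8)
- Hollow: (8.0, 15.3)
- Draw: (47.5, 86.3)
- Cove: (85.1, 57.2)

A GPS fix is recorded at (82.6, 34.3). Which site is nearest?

Squared distances to each site:
Basin: 39.700; Terrace: 6842.530; Larch: 821.210; Mesa: 2614.090; Ridge: 4070.090; Hollow: 5926.160; Draw: 3936.010; Cove: 530.660.
Minimum at Basin.

Basin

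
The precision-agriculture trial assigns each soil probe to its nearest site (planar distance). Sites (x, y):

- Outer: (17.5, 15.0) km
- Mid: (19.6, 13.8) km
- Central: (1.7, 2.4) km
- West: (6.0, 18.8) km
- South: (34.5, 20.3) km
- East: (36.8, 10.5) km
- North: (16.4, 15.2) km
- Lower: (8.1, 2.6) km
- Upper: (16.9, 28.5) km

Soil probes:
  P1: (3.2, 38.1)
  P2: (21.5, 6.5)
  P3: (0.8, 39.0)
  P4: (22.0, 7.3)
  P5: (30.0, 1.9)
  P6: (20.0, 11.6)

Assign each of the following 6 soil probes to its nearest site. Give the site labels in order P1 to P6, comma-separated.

Upper, Mid, Upper, Mid, East, Mid

P1 → Upper (d²=279.85)
P2 → Mid (d²=56.90)
P3 → Upper (d²=369.46)
P4 → Mid (d²=48.01)
P5 → East (d²=120.20)
P6 → Mid (d²=5.00)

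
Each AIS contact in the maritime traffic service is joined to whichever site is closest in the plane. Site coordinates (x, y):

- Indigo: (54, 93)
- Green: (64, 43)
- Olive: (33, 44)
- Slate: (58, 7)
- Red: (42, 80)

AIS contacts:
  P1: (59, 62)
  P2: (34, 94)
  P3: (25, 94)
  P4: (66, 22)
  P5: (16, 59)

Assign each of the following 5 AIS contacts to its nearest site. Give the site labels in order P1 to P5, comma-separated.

P1 → Green (d²=386.00)
P2 → Red (d²=260.00)
P3 → Red (d²=485.00)
P4 → Slate (d²=289.00)
P5 → Olive (d²=514.00)

Green, Red, Red, Slate, Olive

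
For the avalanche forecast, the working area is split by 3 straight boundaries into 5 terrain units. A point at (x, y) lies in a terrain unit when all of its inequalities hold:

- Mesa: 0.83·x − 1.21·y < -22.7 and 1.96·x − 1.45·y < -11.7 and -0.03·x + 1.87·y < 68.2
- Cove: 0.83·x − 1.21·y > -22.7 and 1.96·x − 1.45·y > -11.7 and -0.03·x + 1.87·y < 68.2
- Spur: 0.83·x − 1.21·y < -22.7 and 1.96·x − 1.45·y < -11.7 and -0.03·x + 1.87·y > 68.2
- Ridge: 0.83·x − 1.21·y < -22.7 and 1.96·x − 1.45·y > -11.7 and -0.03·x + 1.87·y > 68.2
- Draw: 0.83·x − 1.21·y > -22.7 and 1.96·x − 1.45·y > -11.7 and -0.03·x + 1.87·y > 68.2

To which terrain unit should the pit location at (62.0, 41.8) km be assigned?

0.83·62.0 − 1.21·41.8 = 0.882, which is > -22.7
1.96·62.0 − 1.45·41.8 = 60.910, which is > -11.7
-0.03·62.0 + 1.87·41.8 = 76.306, which is > 68.2
This sign pattern matches Draw.

Draw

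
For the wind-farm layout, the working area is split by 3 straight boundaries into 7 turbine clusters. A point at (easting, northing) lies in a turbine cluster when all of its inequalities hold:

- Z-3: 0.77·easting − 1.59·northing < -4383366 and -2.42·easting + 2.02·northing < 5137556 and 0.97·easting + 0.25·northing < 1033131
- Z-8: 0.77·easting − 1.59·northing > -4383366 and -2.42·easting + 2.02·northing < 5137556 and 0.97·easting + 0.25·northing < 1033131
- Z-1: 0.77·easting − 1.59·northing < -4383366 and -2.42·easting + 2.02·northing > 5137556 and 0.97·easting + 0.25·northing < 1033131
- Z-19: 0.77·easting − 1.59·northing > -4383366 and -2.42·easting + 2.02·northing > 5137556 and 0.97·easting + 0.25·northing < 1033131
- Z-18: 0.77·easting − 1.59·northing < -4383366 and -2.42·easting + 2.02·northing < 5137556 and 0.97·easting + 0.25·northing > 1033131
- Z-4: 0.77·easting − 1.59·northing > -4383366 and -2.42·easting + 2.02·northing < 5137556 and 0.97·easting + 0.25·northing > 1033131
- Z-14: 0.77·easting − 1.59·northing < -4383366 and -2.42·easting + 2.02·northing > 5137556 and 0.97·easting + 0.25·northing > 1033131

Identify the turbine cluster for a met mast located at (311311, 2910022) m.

0.77·311311 − 1.59·2910022 = -4387225.510, which is < -4383366
-2.42·311311 + 2.02·2910022 = 5124871.820, which is < 5137556
0.97·311311 + 0.25·2910022 = 1029477.170, which is < 1033131
This sign pattern matches Z-3.

Z-3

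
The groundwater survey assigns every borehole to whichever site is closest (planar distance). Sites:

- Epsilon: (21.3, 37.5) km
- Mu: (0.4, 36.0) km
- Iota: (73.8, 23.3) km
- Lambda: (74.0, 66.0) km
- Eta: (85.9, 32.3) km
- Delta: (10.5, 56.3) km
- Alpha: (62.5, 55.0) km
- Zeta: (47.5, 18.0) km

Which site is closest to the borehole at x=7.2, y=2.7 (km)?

Mu

Squared distances to each site:
Epsilon: 1409.850; Mu: 1155.130; Iota: 4859.920; Lambda: 8469.130; Eta: 7069.850; Delta: 2883.850; Alpha: 5793.380; Zeta: 1858.180.
Minimum at Mu.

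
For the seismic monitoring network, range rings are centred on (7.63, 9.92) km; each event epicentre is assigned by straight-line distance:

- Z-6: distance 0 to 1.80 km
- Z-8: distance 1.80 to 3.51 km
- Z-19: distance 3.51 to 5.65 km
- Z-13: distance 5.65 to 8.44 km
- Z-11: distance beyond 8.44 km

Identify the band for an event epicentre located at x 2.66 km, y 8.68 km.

Distance = √((2.66−7.63)² + (8.68−9.92)²) = √(24.701 + 1.538) = 5.122 km.
3.51 ≤ 5.122 < 5.65 → Z-19.

Z-19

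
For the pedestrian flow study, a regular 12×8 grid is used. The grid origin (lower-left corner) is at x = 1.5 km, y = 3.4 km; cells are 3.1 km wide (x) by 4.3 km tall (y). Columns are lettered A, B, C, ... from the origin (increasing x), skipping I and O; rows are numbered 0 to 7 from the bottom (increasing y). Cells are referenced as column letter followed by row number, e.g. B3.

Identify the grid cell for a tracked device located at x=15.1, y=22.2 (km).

Column index: ⌊(15.1 − 1.5) / 3.1⌋ = ⌊4.387⌋ = 4 → column E
Row offset from origin: ⌊(22.2 − 3.4) / 4.3⌋ = ⌊4.372⌋ = 4 → row 4

E4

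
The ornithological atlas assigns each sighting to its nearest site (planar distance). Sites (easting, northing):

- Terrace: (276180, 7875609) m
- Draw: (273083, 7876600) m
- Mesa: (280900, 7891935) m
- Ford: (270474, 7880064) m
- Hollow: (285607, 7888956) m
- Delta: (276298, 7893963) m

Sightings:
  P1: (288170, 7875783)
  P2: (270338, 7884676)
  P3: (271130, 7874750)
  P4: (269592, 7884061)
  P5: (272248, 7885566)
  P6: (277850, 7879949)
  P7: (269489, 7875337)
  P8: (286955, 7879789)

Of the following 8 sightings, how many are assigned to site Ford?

P1 → Terrace
P2 → Ford
P3 → Draw
P4 → Ford
P5 → Ford
P6 → Terrace
P7 → Draw
P8 → Hollow
3 of the 8 go to Ford.

3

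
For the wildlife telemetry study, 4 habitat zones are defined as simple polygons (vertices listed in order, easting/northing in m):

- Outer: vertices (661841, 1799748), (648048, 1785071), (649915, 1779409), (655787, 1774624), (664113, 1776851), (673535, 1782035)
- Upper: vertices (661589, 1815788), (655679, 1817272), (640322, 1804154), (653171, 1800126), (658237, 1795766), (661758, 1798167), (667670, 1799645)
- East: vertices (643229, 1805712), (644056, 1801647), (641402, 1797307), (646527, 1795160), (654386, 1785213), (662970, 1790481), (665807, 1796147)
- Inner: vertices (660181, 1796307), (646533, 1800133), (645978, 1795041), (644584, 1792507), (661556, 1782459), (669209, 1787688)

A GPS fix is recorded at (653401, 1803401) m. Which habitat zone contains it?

Cast a ray rightward from (653401, 1803401). For each polygon, the edges (by vertex number in listed order) whose endpoints lie on opposite sides of northing = 1803401, where each meets that height, and whether that is right or left of the point:
Outer: no edge straddles that height → 0 crossings.
Upper: 3–4 at easting≈642724.0 (left), 7–1 at easting≈666255.1 (right) → 1 crossing.
East: 1–2 at easting≈643699.2 (left), 7–1 at easting≈648684.1 (left) → 0 crossings.
Inner: no edge straddles that height → 0 crossings.
Only Upper has an odd count, so the point is inside Upper.

Upper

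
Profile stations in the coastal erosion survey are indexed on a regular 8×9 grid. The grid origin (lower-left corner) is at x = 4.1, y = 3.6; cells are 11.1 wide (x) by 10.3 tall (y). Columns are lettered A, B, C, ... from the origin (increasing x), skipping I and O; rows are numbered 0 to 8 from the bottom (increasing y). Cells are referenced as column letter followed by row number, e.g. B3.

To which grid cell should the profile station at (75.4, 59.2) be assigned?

G5

Column index: ⌊(75.4 − 4.1) / 11.1⌋ = ⌊6.423⌋ = 6 → column G
Row offset from origin: ⌊(59.2 − 3.6) / 10.3⌋ = ⌊5.398⌋ = 5 → row 5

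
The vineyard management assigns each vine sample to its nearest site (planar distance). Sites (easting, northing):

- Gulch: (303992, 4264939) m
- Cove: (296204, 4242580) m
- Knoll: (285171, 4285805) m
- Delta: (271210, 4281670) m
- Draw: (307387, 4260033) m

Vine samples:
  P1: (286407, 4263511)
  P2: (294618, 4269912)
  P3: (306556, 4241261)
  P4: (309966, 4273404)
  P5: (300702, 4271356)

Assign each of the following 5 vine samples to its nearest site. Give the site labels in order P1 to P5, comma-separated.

P1 → Gulch (d²=311271409.00)
P2 → Gulch (d²=112602605.00)
P3 → Cove (d²=108903665.00)
P4 → Gulch (d²=107344901.00)
P5 → Gulch (d²=52001989.00)

Gulch, Gulch, Cove, Gulch, Gulch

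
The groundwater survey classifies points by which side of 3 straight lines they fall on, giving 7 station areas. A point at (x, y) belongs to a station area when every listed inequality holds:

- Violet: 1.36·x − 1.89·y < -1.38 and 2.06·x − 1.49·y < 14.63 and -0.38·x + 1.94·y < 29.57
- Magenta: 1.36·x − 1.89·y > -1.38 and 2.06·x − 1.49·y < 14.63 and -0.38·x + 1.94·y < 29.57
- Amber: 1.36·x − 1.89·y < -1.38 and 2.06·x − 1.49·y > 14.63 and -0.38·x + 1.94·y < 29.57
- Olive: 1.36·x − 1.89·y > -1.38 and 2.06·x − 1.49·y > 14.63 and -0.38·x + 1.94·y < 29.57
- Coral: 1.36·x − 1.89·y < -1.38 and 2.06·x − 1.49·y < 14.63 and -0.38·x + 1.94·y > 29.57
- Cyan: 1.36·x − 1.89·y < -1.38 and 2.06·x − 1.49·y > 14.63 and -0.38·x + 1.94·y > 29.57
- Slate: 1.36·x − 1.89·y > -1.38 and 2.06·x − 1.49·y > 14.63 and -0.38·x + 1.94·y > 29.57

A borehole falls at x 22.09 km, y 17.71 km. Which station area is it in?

Amber

1.36·22.09 − 1.89·17.71 = -3.429, which is < -1.38
2.06·22.09 − 1.49·17.71 = 19.117, which is > 14.63
-0.38·22.09 + 1.94·17.71 = 25.963, which is < 29.57
This sign pattern matches Amber.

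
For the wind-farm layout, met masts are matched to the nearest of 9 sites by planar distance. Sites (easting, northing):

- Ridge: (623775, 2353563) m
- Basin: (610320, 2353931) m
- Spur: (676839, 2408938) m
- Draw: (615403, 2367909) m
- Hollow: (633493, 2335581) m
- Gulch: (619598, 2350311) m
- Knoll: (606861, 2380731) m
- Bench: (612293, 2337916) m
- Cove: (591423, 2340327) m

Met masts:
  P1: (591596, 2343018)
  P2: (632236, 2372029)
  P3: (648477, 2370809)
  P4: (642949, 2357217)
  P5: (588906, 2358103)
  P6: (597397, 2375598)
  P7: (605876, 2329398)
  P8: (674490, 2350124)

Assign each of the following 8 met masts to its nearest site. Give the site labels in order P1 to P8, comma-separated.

Cove, Draw, Ridge, Ridge, Cove, Knoll, Bench, Hollow

P1 → Cove (d²=7271410.00)
P2 → Draw (d²=300324289.00)
P3 → Ridge (d²=907613320.00)
P4 → Ridge (d²=380993992.00)
P5 → Cove (d²=322321465.00)
P6 → Knoll (d²=115914985.00)
P7 → Bench (d²=113734213.00)
P8 → Hollow (d²=1892252858.00)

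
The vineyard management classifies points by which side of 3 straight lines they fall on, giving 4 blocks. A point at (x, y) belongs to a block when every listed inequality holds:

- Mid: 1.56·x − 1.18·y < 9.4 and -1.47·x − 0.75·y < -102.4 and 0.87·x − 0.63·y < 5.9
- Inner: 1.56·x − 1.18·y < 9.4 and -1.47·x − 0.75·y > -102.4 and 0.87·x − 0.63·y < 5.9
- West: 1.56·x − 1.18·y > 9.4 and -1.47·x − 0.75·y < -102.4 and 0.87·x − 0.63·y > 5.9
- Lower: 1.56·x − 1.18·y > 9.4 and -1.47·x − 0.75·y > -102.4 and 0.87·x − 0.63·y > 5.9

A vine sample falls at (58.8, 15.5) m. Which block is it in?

Lower

1.56·58.8 − 1.18·15.5 = 73.438, which is > 9.4
-1.47·58.8 − 0.75·15.5 = -98.061, which is > -102.4
0.87·58.8 − 0.63·15.5 = 41.391, which is > 5.9
This sign pattern matches Lower.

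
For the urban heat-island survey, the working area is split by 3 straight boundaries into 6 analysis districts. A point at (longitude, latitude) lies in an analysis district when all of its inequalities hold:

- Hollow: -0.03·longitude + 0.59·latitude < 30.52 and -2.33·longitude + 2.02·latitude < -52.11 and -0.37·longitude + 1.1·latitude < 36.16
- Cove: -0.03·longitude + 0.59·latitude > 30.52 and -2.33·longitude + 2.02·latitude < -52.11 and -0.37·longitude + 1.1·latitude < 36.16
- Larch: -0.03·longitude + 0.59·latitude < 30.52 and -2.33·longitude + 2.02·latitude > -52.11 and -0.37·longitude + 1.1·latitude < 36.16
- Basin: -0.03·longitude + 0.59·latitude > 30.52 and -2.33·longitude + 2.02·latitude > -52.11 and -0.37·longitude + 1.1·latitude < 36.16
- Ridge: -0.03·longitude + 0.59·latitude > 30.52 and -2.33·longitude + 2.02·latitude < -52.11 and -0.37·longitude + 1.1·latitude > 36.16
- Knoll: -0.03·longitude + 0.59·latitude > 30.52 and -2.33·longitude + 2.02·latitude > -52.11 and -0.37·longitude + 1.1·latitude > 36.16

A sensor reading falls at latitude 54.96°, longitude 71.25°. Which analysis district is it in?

-0.03·71.25 + 0.59·54.96 = 30.289, which is < 30.52
-2.33·71.25 + 2.02·54.96 = -54.993, which is < -52.11
-0.37·71.25 + 1.1·54.96 = 34.094, which is < 36.16
This sign pattern matches Hollow.

Hollow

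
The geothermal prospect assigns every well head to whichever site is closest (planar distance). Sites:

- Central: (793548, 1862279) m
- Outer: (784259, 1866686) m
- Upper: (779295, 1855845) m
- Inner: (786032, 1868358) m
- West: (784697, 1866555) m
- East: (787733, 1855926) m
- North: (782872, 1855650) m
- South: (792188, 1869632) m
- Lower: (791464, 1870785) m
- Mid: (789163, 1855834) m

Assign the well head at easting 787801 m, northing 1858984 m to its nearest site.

East

Squared distances to each site:
Central: 43885034.000; Outer: 71866568.000; Upper: 82205357.000; Inner: 91001237.000; West: 66954857.000; East: 9355988.000; North: 35410597.000; South: 132625673.000; Lower: 152681170.000; Mid: 11777544.000.
Minimum at East.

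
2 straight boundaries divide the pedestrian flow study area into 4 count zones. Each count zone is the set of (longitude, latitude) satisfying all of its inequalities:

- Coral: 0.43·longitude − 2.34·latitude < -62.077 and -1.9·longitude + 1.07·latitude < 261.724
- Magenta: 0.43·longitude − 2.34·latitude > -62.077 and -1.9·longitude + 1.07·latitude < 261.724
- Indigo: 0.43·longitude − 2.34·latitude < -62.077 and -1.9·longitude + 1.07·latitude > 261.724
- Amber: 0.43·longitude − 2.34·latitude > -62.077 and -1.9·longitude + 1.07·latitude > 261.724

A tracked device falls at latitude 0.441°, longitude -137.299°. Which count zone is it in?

0.43·-137.299 − 2.34·0.441 = -60.071, which is > -62.077
-1.9·-137.299 + 1.07·0.441 = 261.340, which is < 261.724
This sign pattern matches Magenta.

Magenta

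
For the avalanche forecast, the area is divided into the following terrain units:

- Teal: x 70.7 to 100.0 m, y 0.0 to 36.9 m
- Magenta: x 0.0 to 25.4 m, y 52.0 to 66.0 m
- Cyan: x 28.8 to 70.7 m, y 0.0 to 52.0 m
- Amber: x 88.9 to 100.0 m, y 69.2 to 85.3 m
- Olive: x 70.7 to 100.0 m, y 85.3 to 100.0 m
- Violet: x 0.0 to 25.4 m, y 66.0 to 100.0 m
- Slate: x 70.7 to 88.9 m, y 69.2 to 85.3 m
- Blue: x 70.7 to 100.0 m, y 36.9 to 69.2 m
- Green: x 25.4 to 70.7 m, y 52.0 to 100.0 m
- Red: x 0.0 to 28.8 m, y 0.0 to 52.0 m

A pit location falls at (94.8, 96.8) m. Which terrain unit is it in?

Olive

The point has x = 94.8 and y = 96.8.
Only Olive satisfies 70.7 ≤ x ≤ 100.0 and 85.3 ≤ y ≤ 100.0.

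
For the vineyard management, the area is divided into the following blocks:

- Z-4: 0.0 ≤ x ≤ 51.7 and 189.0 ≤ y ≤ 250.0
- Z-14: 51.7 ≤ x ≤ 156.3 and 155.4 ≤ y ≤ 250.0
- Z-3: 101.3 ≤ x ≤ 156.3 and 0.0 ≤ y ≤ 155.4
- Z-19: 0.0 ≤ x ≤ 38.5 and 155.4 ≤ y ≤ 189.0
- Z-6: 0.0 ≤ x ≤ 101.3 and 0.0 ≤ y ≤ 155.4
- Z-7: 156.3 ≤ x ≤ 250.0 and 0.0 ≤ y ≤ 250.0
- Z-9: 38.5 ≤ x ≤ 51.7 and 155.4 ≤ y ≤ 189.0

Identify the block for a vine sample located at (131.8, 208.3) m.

Z-14

The point has x = 131.8 and y = 208.3.
Only Z-14 satisfies 51.7 ≤ x ≤ 156.3 and 155.4 ≤ y ≤ 250.0.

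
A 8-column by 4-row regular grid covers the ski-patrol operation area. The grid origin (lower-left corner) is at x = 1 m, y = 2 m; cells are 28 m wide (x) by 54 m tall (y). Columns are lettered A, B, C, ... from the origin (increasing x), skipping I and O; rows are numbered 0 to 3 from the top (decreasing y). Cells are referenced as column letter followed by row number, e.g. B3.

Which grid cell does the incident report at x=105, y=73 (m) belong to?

Column index: ⌊(105 − 1) / 28⌋ = ⌊3.714⌋ = 3 → column D
Row offset from origin: ⌊(73 − 2) / 54⌋ = ⌊1.315⌋ = 1 → row 2 (counted from top)

D2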